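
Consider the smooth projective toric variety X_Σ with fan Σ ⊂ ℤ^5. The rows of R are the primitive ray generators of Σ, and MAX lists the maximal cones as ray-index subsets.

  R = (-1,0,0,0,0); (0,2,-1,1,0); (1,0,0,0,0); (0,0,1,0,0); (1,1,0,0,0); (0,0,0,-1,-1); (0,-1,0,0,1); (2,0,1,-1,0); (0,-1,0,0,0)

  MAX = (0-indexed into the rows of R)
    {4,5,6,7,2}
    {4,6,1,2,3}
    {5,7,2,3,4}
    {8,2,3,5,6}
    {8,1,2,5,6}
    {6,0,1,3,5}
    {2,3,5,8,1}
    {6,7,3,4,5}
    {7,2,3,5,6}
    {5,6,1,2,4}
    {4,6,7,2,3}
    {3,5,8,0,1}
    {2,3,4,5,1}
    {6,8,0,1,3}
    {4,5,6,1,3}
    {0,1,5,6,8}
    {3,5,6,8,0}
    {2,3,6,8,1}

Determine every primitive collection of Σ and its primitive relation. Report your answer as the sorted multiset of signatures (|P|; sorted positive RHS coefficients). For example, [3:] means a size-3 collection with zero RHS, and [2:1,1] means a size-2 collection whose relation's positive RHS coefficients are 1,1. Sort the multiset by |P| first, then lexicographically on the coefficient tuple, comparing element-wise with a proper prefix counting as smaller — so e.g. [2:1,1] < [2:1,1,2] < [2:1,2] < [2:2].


The 9 primitive collections of Σ (r=9, n=5):

  {0,2}:  v_{0} + v_{2} = 0  ⇒ sig = [2:]
  {4,8}:  v_{4} + v_{8} = v_{2}  ⇒ sig = [2:1]
  {0,4}:  v_{0} + v_{4} = v_{1} + v_{3} + v_{5} + v_{6}  ⇒ sig = [2:1,1,1,1]
  {0,7}:  v_{0} + v_{7} = v_{3} + v_{4} + v_{5} + v_{6}  ⇒ sig = [2:1,1,1,1]
  {7,8}:  v_{7} + v_{8} = 2·v_{2} + v_{3} + v_{5} + v_{6}  ⇒ sig = [2:1,1,1,2]
  {1,7}:  v_{1} + v_{7} = 2·v_{4}  ⇒ sig = [2:2]
  {1,3,5,6,8}:  v_{1} + v_{3} + v_{5} + v_{6} + v_{8} = 0  ⇒ sig = [5:]
  {1,2,3,5,6}:  v_{1} + v_{2} + v_{3} + v_{5} + v_{6} = v_{4}  ⇒ sig = [5:1]
  {2,3,4,5,6}:  v_{2} + v_{3} + v_{4} + v_{5} + v_{6} = v_{7}  ⇒ sig = [5:1]

Signatures (|P|; sorted positive RHS coefficients), sorted:
    [2:]
    [2:1]
    [2:1,1,1,1]
    [2:1,1,1,1]
    [2:1,1,1,2]
    [2:2]
    [5:]
    [5:1]
    [5:1]


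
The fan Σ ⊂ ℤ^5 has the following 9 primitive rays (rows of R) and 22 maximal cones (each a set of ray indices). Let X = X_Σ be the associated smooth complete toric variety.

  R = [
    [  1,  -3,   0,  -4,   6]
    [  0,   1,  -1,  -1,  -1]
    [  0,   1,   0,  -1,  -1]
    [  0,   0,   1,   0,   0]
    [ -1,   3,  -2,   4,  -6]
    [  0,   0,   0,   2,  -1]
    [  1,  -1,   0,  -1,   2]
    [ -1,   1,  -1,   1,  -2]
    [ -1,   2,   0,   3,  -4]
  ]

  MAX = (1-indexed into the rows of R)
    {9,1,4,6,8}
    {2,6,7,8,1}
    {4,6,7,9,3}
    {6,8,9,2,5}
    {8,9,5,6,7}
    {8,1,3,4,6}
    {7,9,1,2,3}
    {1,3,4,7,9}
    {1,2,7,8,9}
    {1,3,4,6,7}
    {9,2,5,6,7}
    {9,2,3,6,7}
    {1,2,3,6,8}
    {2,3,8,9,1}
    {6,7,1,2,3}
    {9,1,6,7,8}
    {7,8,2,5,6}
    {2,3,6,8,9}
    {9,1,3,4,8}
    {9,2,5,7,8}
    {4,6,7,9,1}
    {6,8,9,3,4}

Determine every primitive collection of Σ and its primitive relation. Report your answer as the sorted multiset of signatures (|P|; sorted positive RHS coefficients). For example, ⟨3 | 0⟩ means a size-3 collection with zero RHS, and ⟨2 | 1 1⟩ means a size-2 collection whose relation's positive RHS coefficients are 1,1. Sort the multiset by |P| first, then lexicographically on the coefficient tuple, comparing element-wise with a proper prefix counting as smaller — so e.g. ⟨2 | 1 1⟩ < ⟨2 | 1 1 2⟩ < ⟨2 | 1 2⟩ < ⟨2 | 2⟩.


9 minimal non-faces of Δ(Σ) (on 9 rays):

  P={2,4}:  v_{2} + v_{4} = v_{3}  ⟹  sig = ⟨2 | 1⟩
  P={4,5}:  v_{4} + v_{5} = v_{2} + v_{6} + v_{9}  ⟹  sig = ⟨2 | 1 1 1⟩
  P={3,5}:  v_{3} + v_{5} = 2·v_{2} + v_{6} + v_{9}  ⟹  sig = ⟨2 | 1 1 2⟩
  P={1,5}:  v_{1} + v_{5} = 2·v_{7} + 2·v_{8}  ⟹  sig = ⟨2 | 2 2⟩
  P={4,7,8}:  v_{4} + v_{7} + v_{8} = 0  ⟹  sig = ⟨3 | 0⟩
  P={3,7,8}:  v_{3} + v_{7} + v_{8} = v_{2}  ⟹  sig = ⟨3 | 1⟩
  P={1,3,6,9}:  v_{1} + v_{3} + v_{6} + v_{9} = 0  ⟹  sig = ⟨4 | 0⟩
  P={1,2,6,9}:  v_{1} + v_{2} + v_{6} + v_{9} = v_{7} + v_{8}  ⟹  sig = ⟨4 | 1 1⟩
  P={2,6,7,8,9}:  v_{2} + v_{6} + v_{7} + v_{8} + v_{9} = v_{5}  ⟹  sig = ⟨5 | 1⟩

Signatures (|P|; sorted positive RHS coefficients), sorted:
[⟨2 | 1⟩, ⟨2 | 1 1 1⟩, ⟨2 | 1 1 2⟩, ⟨2 | 2 2⟩, ⟨3 | 0⟩, ⟨3 | 1⟩, ⟨4 | 0⟩, ⟨4 | 1 1⟩, ⟨5 | 1⟩]


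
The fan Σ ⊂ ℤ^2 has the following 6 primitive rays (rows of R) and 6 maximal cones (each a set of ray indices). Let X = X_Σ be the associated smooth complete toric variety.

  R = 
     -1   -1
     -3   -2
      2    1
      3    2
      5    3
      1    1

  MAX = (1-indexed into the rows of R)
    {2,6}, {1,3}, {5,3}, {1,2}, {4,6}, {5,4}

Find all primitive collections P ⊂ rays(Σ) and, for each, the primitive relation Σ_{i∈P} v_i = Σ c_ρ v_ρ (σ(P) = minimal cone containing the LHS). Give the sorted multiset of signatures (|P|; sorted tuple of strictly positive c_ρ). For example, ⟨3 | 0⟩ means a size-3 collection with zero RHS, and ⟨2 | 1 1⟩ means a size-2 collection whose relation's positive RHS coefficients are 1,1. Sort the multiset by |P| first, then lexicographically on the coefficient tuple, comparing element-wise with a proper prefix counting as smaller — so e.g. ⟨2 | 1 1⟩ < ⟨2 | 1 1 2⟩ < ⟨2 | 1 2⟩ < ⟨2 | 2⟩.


Minimal non-faces — 9 found among 6 rays, 6 max cones:

  {1,6}:  v_{1} + v_{6} = 0  ⟹  sig = ⟨2 | 0⟩
  {2,4}:  v_{2} + v_{4} = 0  ⟹  sig = ⟨2 | 0⟩
  {1,4}:  v_{1} + v_{4} = v_{3}  ⟹  sig = ⟨2 | 1⟩
  {2,3}:  v_{2} + v_{3} = v_{1}  ⟹  sig = ⟨2 | 1⟩
  {2,5}:  v_{2} + v_{5} = v_{3}  ⟹  sig = ⟨2 | 1⟩
  {3,4}:  v_{3} + v_{4} = v_{5}  ⟹  sig = ⟨2 | 1⟩
  {3,6}:  v_{3} + v_{6} = v_{4}  ⟹  sig = ⟨2 | 1⟩
  {1,5}:  v_{1} + v_{5} = 2·v_{3}  ⟹  sig = ⟨2 | 2⟩
  {5,6}:  v_{5} + v_{6} = 2·v_{4}  ⟹  sig = ⟨2 | 2⟩

Signatures (|P|; sorted positive RHS coefficients), sorted:
    ⟨2 | 0⟩
    ⟨2 | 0⟩
    ⟨2 | 1⟩
    ⟨2 | 1⟩
    ⟨2 | 1⟩
    ⟨2 | 1⟩
    ⟨2 | 1⟩
    ⟨2 | 2⟩
    ⟨2 | 2⟩


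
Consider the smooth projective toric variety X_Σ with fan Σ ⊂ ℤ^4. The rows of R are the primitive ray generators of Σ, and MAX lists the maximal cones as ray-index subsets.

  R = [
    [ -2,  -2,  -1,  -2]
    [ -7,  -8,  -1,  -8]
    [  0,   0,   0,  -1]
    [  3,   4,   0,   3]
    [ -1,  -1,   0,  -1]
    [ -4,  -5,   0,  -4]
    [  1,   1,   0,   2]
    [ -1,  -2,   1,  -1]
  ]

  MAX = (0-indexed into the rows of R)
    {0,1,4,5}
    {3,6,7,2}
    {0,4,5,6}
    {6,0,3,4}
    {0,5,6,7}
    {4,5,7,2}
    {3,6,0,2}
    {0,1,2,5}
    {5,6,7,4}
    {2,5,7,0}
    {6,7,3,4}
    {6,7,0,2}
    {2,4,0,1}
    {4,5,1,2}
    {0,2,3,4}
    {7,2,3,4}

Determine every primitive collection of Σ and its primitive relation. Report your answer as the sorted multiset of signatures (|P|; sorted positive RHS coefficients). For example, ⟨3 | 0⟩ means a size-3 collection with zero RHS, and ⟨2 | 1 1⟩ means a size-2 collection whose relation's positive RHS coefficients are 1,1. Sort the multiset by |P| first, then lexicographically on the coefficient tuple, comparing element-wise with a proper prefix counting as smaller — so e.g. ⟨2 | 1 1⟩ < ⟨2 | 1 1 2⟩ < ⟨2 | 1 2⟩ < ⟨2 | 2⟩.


The 9 primitive collections of Σ (r=8, n=4):

  • {3,5}:  v_{3} + v_{5} = v_{4}  →  sig = ⟨2 | 1⟩
  • {1,6}:  v_{1} + v_{6} = v_{0} + v_{5}  →  sig = ⟨2 | 1 1⟩
  • {1,3}:  v_{1} + v_{3} = v_{0} + v_{2} + 2·v_{4}  →  sig = ⟨2 | 1 1 2⟩
  • {1,7}:  v_{1} + v_{7} = v_{2} + 2·v_{5}  →  sig = ⟨2 | 1 2⟩
  • {0,3,7}:  v_{0} + v_{3} + v_{7} = 0  →  sig = ⟨3 | 0⟩
  • {2,4,6}:  v_{2} + v_{4} + v_{6} = 0  →  sig = ⟨3 | 0⟩
  • {0,4,7}:  v_{0} + v_{4} + v_{7} = v_{5}  →  sig = ⟨3 | 1⟩
  • {2,5,6}:  v_{2} + v_{5} + v_{6} = v_{0} + v_{7}  →  sig = ⟨3 | 1 1⟩
  • {0,2,4,5}:  v_{0} + v_{2} + v_{4} + v_{5} = v_{1}  →  sig = ⟨4 | 1⟩

Signatures (|P|; sorted positive RHS coefficients), sorted:
[⟨2 | 1⟩, ⟨2 | 1 1⟩, ⟨2 | 1 1 2⟩, ⟨2 | 1 2⟩, ⟨3 | 0⟩, ⟨3 | 0⟩, ⟨3 | 1⟩, ⟨3 | 1 1⟩, ⟨4 | 1⟩]


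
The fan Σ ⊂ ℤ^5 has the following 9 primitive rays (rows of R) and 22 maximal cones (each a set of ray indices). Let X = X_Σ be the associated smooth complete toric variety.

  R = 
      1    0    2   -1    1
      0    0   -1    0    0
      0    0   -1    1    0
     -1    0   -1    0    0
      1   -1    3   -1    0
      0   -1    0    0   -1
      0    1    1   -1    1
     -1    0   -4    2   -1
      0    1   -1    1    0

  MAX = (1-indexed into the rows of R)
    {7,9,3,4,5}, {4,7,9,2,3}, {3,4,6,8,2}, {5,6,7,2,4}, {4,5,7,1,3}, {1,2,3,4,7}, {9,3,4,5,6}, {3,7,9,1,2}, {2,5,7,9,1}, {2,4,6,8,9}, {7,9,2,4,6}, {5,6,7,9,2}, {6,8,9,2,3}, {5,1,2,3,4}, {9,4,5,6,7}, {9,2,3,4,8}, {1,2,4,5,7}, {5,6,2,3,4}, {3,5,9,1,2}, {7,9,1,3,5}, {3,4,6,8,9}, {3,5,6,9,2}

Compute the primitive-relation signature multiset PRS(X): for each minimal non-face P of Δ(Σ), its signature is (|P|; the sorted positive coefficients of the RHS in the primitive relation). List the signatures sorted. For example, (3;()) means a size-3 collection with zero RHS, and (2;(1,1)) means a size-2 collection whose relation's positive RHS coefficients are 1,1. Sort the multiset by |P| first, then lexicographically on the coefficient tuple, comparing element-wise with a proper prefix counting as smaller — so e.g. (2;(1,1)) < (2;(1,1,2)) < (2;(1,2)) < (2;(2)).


Δ(Σ) — 9 vertices, 9 min non-faces:

  P = {1,6}:  v_{1} + v_{6} = v_{2} + v_{5}  ⇒ sig = (2;(1,1))
  P = {1,8}:  v_{1} + v_{8} = v_{2} + v_{3}  ⇒ sig = (2;(1,1))
  P = {5,8}:  v_{5} + v_{8} = v_{3} + v_{6}  ⇒ sig = (2;(1,1))
  P = {7,8}:  v_{7} + v_{8} = v_{2} + v_{4} + v_{9}  ⇒ sig = (2;(1,1,1))
  P = {3,6,7}:  v_{3} + v_{6} + v_{7} = 0  ⇒ sig = (3;())
  P = {1,4,9}:  v_{1} + v_{4} + v_{9} = v_{3} + v_{7}  ⇒ sig = (3;(1,1))
  P = {2,4,5,9}:  v_{2} + v_{4} + v_{5} + v_{9} = 0  ⇒ sig = (4;())
  P = {2,3,5,7}:  v_{2} + v_{3} + v_{5} + v_{7} = v_{1}  ⇒ sig = (4;(1))
  P = {2,3,4,6,9}:  v_{2} + v_{3} + v_{4} + v_{6} + v_{9} = v_{8}  ⇒ sig = (5;(1))

Signatures (|P|; sorted positive RHS coefficients), sorted:
    |P|=2: 4 collections, coeffs (1,1), (1,1), (1,1), (1,1,1)
    |P|=3: 2 collections, coeffs (), (1,1)
    |P|=4: 2 collections, coeffs (), (1)
    |P|=5: 1 collection, coeffs (1)


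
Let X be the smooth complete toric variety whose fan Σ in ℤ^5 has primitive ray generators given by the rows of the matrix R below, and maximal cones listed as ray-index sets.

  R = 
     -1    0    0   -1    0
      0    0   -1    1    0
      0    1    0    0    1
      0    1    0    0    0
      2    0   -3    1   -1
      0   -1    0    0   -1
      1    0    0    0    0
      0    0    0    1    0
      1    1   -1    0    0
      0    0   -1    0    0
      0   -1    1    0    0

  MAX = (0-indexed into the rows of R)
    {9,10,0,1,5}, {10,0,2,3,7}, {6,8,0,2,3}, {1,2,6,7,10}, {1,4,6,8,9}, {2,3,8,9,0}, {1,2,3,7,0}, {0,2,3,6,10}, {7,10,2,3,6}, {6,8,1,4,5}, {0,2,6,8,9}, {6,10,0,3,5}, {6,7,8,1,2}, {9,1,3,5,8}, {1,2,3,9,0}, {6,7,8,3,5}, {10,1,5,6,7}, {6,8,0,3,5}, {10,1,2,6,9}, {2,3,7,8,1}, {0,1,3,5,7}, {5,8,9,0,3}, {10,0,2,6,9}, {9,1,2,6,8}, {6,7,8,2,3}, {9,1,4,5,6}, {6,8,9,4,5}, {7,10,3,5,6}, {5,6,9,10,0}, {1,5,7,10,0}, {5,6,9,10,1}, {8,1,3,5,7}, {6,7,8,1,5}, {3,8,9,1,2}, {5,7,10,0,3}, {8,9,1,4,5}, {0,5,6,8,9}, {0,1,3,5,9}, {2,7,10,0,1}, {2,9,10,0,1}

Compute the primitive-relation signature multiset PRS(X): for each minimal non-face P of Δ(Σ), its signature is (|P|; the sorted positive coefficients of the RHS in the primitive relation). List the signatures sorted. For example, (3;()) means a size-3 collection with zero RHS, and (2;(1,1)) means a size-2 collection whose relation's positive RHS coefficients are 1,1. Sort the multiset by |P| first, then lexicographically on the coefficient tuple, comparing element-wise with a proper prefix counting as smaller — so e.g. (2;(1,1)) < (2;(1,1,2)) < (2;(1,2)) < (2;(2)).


The 17 primitive collections of Σ (r=11, n=5):

  • {2,5}:  v_{2} + v_{5} = 0  so sig = (2;())
  • {7,9}:  v_{7} + v_{9} = v_{1}  so sig = (2;(1))
  • {8,10}:  v_{8} + v_{10} = v_{6}  so sig = (2;(1))
  • {2,4}:  v_{2} + v_{4} = v_{1} + v_{6} + v_{8} + v_{9}  so sig = (2;(1,1,1,1))
  • {4,7}:  v_{4} + v_{7} = 2·v_{1} + v_{5} + v_{6} + v_{8}  so sig = (2;(1,1,1,2))
  • {4,10}:  v_{4} + v_{10} = v_{1} + v_{5} + 2·v_{6} + v_{9}  so sig = (2;(1,1,1,2))
  • {0,4}:  v_{0} + v_{4} = v_{5} + v_{8} + 2·v_{9}  so sig = (2;(1,1,2))
  • {3,4}:  v_{3} + v_{4} = v_{1} + v_{5} + 2·v_{8}  so sig = (2;(1,1,2))
  • {0,6,7}:  v_{0} + v_{6} + v_{7} = 0  so sig = (3;())
  • {3,9,10}:  v_{3} + v_{9} + v_{10} = 0  so sig = (3;())
  • {0,1,6}:  v_{0} + v_{1} + v_{6} = v_{9}  so sig = (3;(1))
  • {1,3,10}:  v_{1} + v_{3} + v_{10} = v_{7}  so sig = (3;(1))
  • {3,6,9}:  v_{3} + v_{6} + v_{9} = v_{8}  so sig = (3;(1))
  • {0,7,8}:  v_{0} + v_{7} + v_{8} = v_{3} + v_{9}  so sig = (3;(1,1))
  • {1,3,6}:  v_{1} + v_{3} + v_{6} = v_{7} + v_{8}  so sig = (3;(1,1))
  • {0,1,8}:  v_{0} + v_{1} + v_{8} = v_{3} + 2·v_{9}  so sig = (3;(1,2))
  • {1,5,6,8,9}:  v_{1} + v_{5} + v_{6} + v_{8} + v_{9} = v_{4}  so sig = (5;(1))

so the primitive-relation signature multiset is
[(2;()), (2;(1)), (2;(1)), (2;(1,1,1,1)), (2;(1,1,1,2)), (2;(1,1,1,2)), (2;(1,1,2)), (2;(1,1,2)), (3;()), (3;()), (3;(1)), (3;(1)), (3;(1)), (3;(1,1)), (3;(1,1)), (3;(1,2)), (5;(1))]


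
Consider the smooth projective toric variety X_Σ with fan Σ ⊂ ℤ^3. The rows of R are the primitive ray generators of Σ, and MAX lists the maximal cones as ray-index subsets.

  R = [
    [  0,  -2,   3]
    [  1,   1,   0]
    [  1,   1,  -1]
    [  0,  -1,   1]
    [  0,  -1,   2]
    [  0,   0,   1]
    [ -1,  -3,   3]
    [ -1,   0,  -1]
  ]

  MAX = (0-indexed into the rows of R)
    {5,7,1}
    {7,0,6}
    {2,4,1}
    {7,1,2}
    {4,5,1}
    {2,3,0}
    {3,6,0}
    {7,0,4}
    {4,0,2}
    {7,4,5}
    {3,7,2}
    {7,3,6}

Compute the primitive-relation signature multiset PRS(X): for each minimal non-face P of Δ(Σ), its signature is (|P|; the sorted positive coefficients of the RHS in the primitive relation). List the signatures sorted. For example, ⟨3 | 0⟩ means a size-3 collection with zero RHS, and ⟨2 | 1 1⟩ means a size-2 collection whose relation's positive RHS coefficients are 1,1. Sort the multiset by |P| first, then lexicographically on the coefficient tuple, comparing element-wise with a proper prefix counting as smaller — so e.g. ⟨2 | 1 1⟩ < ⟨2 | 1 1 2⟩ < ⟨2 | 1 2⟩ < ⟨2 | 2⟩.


Σ has 14 primitive collections:

  P = {1,6}:  v_{1} + v_{6} = v_{0}  ⇒ sig = ⟨2 | 1⟩
  P = {2,5}:  v_{2} + v_{5} = v_{1}  ⇒ sig = ⟨2 | 1⟩
  P = {3,4}:  v_{3} + v_{4} = v_{0}  ⇒ sig = ⟨2 | 1⟩
  P = {3,5}:  v_{3} + v_{5} = v_{4}  ⇒ sig = ⟨2 | 1⟩
  P = {1,3}:  v_{1} + v_{3} = v_{2} + v_{4}  ⇒ sig = ⟨2 | 1 1⟩
  P = {5,6}:  v_{5} + v_{6} = v_{0} + v_{4} + v_{7}  ⇒ sig = ⟨2 | 1 1 1⟩
  P = {0,1}:  v_{0} + v_{1} = v_{2} + 2·v_{4}  ⇒ sig = ⟨2 | 1 2⟩
  P = {4,6}:  v_{4} + v_{6} = 2·v_{0} + v_{7}  ⇒ sig = ⟨2 | 1 2⟩
  P = {0,5}:  v_{0} + v_{5} = 2·v_{4}  ⇒ sig = ⟨2 | 2⟩
  P = {2,6}:  v_{2} + v_{6} = 2·v_{3}  ⇒ sig = ⟨2 | 2⟩
  P = {2,4,7}:  v_{2} + v_{4} + v_{7} = 0  ⇒ sig = ⟨3 | 0⟩
  P = {0,2,7}:  v_{0} + v_{2} + v_{7} = v_{3}  ⇒ sig = ⟨3 | 1⟩
  P = {0,3,7}:  v_{0} + v_{3} + v_{7} = v_{6}  ⇒ sig = ⟨3 | 1⟩
  P = {1,4,7}:  v_{1} + v_{4} + v_{7} = v_{5}  ⇒ sig = ⟨3 | 1⟩

Hence PRS(X_Σ) =
{ ⟨2 | 1⟩ ×4,  ⟨2 | 1 1⟩,  ⟨2 | 1 1 1⟩,  ⟨2 | 1 2⟩ ×2,  ⟨2 | 2⟩ ×2,  ⟨3 | 0⟩,  ⟨3 | 1⟩ ×3 }


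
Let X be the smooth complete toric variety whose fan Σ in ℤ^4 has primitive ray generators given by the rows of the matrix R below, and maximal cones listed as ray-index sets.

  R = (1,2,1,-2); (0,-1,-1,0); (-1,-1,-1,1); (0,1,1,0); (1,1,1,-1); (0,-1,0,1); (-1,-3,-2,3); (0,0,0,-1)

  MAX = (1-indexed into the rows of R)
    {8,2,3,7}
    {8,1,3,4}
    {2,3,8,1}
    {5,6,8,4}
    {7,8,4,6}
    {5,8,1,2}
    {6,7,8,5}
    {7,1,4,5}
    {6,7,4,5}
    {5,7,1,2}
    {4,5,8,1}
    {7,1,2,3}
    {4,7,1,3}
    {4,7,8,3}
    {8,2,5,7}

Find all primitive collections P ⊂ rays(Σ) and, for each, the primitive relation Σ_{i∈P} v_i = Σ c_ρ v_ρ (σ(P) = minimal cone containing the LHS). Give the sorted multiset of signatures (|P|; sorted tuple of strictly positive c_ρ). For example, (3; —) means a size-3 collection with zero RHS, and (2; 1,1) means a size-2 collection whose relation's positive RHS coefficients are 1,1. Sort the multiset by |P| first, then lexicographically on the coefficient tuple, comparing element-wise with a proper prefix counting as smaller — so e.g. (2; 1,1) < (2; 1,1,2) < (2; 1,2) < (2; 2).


7 collections generate NE(X_Σ); each relation:

  P={2,4}:  v_{2} + v_{4} = 0  →  sig = (2; —)
  P={3,5}:  v_{3} + v_{5} = 0  →  sig = (2; —)
  P={1,6}:  v_{1} + v_{6} = v_{5}  →  sig = (2; 1)
  P={2,6}:  v_{2} + v_{6} = v_{5} + v_{7} + v_{8}  →  sig = (2; 1,1,1)
  P={3,6}:  v_{3} + v_{6} = v_{4} + v_{7} + v_{8}  →  sig = (2; 1,1,1)
  P={1,7,8}:  v_{1} + v_{7} + v_{8} = v_{2}  →  sig = (3; 1)
  P={4,5,7,8}:  v_{4} + v_{5} + v_{7} + v_{8} = v_{6}  →  sig = (4; 1)

so the primitive-relation signature multiset is
[(2; —), (2; —), (2; 1), (2; 1,1,1), (2; 1,1,1), (3; 1), (4; 1)]


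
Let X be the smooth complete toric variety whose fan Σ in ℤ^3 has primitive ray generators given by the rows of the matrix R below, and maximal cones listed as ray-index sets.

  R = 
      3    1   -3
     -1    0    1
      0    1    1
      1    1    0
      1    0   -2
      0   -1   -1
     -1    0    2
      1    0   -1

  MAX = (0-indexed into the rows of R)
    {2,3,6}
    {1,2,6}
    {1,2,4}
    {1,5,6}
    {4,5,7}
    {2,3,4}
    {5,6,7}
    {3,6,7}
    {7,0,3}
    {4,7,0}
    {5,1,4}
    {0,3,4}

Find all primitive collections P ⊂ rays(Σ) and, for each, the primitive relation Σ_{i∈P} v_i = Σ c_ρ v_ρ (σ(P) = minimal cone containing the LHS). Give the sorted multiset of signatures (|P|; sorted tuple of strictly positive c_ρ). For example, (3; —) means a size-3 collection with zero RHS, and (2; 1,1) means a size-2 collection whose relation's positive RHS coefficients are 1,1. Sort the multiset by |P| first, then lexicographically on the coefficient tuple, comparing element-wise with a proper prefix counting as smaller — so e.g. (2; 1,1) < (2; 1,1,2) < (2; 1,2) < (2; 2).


The 11 primitive collections of Σ (r=8, n=3):

  {1,7}:  v_{1} + v_{7} = 0  ⟹  sig = (2; —)
  {2,5}:  v_{2} + v_{5} = 0  ⟹  sig = (2; —)
  {4,6}:  v_{4} + v_{6} = 0  ⟹  sig = (2; —)
  {1,3}:  v_{1} + v_{3} = v_{2}  ⟹  sig = (2; 1)
  {2,7}:  v_{2} + v_{7} = v_{3}  ⟹  sig = (2; 1)
  {3,5}:  v_{3} + v_{5} = v_{7}  ⟹  sig = (2; 1)
  {0,1}:  v_{0} + v_{1} = v_{3} + v_{4}  ⟹  sig = (2; 1,1)
  {0,6}:  v_{0} + v_{6} = v_{3} + v_{7}  ⟹  sig = (2; 1,1)
  {0,2}:  v_{0} + v_{2} = 2·v_{3} + v_{4}  ⟹  sig = (2; 1,2)
  {0,5}:  v_{0} + v_{5} = v_{4} + 2·v_{7}  ⟹  sig = (2; 1,2)
  {3,4,7}:  v_{3} + v_{4} + v_{7} = v_{0}  ⟹  sig = (3; 1)

Sorted signature multiset PRS(X):
[(2; —), (2; —), (2; —), (2; 1), (2; 1), (2; 1), (2; 1,1), (2; 1,1), (2; 1,2), (2; 1,2), (3; 1)]


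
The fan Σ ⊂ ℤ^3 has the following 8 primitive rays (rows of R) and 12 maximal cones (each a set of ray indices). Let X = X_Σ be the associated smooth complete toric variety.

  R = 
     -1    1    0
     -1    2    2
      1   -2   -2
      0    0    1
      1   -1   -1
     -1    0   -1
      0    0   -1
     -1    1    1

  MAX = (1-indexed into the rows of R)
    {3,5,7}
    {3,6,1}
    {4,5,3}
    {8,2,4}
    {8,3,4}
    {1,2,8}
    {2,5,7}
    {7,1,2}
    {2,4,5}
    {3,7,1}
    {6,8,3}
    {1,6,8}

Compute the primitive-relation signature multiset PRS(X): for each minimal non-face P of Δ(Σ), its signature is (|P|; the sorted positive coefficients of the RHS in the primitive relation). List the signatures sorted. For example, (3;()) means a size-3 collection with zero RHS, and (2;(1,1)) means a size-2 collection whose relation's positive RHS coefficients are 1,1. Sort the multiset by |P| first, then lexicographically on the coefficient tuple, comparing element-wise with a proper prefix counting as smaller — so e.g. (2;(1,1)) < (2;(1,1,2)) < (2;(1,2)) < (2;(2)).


Primitive collections (11):

  • {2,3}:  v_{2} + v_{3} = 0 — sig = (2;())
  • {4,7}:  v_{4} + v_{7} = 0 — sig = (2;())
  • {5,8}:  v_{5} + v_{8} = 0 — sig = (2;())
  • {1,4}:  v_{1} + v_{4} = v_{8} — sig = (2;(1))
  • {1,5}:  v_{1} + v_{5} = v_{7} — sig = (2;(1))
  • {7,8}:  v_{7} + v_{8} = v_{1} — sig = (2;(1))
  • {2,6}:  v_{2} + v_{6} = v_{1} + v_{8} — sig = (2;(1,1))
  • {5,6}:  v_{5} + v_{6} = v_{1} + v_{3} — sig = (2;(1,1))
  • {4,6}:  v_{4} + v_{6} = v_{3} + 2·v_{8} — sig = (2;(1,2))
  • {6,7}:  v_{6} + v_{7} = 2·v_{1} + v_{3} — sig = (2;(1,2))
  • {1,3,8}:  v_{1} + v_{3} + v_{8} = v_{6} — sig = (3;(1))

Hence PRS(X_Σ) =
    (2;())
    (2;())
    (2;())
    (2;(1))
    (2;(1))
    (2;(1))
    (2;(1,1))
    (2;(1,1))
    (2;(1,2))
    (2;(1,2))
    (3;(1))


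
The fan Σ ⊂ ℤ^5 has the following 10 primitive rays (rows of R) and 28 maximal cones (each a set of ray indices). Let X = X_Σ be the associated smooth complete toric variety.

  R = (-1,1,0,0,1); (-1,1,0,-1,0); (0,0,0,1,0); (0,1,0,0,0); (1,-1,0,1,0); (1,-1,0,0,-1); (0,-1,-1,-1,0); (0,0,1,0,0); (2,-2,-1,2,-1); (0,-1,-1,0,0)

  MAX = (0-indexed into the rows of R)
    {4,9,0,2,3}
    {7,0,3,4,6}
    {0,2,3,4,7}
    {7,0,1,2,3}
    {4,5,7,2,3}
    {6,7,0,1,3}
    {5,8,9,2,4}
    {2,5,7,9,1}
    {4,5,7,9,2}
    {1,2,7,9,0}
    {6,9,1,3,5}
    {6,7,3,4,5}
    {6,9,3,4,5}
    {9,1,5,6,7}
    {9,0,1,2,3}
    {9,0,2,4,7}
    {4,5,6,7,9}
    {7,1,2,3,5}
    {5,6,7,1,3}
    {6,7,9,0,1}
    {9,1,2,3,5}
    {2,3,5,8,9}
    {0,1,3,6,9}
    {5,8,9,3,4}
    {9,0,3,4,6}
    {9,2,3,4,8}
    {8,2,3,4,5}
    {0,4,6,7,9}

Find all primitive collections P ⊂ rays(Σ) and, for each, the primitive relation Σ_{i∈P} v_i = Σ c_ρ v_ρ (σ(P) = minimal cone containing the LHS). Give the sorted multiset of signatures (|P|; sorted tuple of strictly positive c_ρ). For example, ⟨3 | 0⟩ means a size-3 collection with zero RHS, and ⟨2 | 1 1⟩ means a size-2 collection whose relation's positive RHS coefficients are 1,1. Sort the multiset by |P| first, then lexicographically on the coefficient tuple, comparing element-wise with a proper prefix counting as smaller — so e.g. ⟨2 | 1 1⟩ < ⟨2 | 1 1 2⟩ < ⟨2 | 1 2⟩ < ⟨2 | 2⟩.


9 collections generate NE(X_Σ); each relation:

  P = {0,5}:  v_{0} + v_{5} = 0  ⇒ sig = ⟨2 | 0⟩
  P = {1,4}:  v_{1} + v_{4} = 0  ⇒ sig = ⟨2 | 0⟩
  P = {2,6}:  v_{2} + v_{6} = v_{9}  ⇒ sig = ⟨2 | 1⟩
  P = {7,8}:  v_{7} + v_{8} = v_{2} + v_{4} + v_{5}  ⇒ sig = ⟨2 | 1 1 1⟩
  P = {0,8}:  v_{0} + v_{8} = v_{2} + v_{3} + v_{4} + v_{9}  ⇒ sig = ⟨2 | 1 1 1 1⟩
  P = {1,8}:  v_{1} + v_{8} = v_{2} + v_{3} + v_{5} + v_{9}  ⇒ sig = ⟨2 | 1 1 1 1⟩
  P = {6,8}:  v_{6} + v_{8} = v_{3} + v_{4} + v_{5} + 2·v_{9}  ⇒ sig = ⟨2 | 1 1 1 2⟩
  P = {3,7,9}:  v_{3} + v_{7} + v_{9} = 0  ⇒ sig = ⟨3 | 0⟩
  P = {2,3,4,5,9}:  v_{2} + v_{3} + v_{4} + v_{5} + v_{9} = v_{8}  ⇒ sig = ⟨5 | 1⟩

Sorted signature multiset PRS(X):
[⟨2 | 0⟩, ⟨2 | 0⟩, ⟨2 | 1⟩, ⟨2 | 1 1 1⟩, ⟨2 | 1 1 1 1⟩, ⟨2 | 1 1 1 1⟩, ⟨2 | 1 1 1 2⟩, ⟨3 | 0⟩, ⟨5 | 1⟩]


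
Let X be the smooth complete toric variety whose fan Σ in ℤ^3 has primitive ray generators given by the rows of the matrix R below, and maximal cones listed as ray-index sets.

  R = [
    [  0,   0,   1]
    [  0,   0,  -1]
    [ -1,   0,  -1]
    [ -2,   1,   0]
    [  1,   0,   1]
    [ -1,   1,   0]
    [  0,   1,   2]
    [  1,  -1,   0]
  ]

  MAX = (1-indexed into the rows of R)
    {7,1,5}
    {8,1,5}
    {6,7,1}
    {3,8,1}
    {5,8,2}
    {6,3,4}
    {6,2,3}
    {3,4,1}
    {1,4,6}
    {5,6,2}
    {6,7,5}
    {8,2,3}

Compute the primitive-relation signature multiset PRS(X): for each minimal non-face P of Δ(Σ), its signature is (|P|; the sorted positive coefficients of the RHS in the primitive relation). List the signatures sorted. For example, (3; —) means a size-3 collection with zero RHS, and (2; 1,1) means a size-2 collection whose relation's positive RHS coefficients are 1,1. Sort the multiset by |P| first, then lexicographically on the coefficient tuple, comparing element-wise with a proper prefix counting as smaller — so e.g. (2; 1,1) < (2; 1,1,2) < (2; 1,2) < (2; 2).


Δ(Σ) — 8 vertices, 12 min non-faces:

  {1,2}:  v_{1} + v_{2} = 0  ⇒ sig = (2; —)
  {3,5}:  v_{3} + v_{5} = 0  ⇒ sig = (2; —)
  {6,8}:  v_{6} + v_{8} = 0  ⇒ sig = (2; —)
  {2,4}:  v_{2} + v_{4} = v_{3} + v_{6}  ⇒ sig = (2; 1,1)
  {2,7}:  v_{2} + v_{7} = v_{5} + v_{6}  ⇒ sig = (2; 1,1)
  {3,7}:  v_{3} + v_{7} = v_{1} + v_{6}  ⇒ sig = (2; 1,1)
  {4,5}:  v_{4} + v_{5} = v_{1} + v_{6}  ⇒ sig = (2; 1,1)
  {4,8}:  v_{4} + v_{8} = v_{1} + v_{3}  ⇒ sig = (2; 1,1)
  {7,8}:  v_{7} + v_{8} = v_{1} + v_{5}  ⇒ sig = (2; 1,1)
  {4,7}:  v_{4} + v_{7} = 2·v_{1} + 2·v_{6}  ⇒ sig = (2; 2,2)
  {1,3,6}:  v_{1} + v_{3} + v_{6} = v_{4}  ⇒ sig = (3; 1)
  {1,5,6}:  v_{1} + v_{5} + v_{6} = v_{7}  ⇒ sig = (3; 1)

Hence PRS(X_Σ) =
    |P|=2: 10 collections, coeffs (), (), (), (1,1), (1,1), (1,1), (1,1), (1,1), (1,1), (2,2)
    |P|=3: 2 collections, coeffs (1), (1)


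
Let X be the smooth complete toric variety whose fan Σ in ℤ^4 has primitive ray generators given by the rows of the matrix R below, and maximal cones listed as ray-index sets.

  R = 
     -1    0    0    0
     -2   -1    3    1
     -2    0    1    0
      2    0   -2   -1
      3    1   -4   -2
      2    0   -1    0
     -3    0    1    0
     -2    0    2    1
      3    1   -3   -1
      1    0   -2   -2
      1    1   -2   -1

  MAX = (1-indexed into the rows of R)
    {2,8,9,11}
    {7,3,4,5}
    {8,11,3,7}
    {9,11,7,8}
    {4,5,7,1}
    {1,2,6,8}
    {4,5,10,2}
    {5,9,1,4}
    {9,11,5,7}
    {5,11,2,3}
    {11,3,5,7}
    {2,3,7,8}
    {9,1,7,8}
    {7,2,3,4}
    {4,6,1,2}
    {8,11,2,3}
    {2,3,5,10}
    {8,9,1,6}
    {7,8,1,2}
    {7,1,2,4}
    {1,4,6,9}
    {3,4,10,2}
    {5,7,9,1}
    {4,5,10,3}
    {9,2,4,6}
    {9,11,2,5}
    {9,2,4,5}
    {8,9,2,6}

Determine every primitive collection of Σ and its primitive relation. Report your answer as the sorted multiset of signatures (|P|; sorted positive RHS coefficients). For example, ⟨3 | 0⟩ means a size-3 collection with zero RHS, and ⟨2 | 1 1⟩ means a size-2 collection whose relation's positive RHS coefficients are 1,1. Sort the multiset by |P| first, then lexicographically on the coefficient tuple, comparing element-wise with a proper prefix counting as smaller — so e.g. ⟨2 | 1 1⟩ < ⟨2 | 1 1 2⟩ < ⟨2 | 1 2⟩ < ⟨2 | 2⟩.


Minimal non-faces — 23 found among 11 rays, 28 max cones:

  P = {3,6}:  v_{3} + v_{6} = 0  ⟹  sig = ⟨2 | 0⟩
  P = {4,8}:  v_{4} + v_{8} = 0  ⟹  sig = ⟨2 | 0⟩
  P = {1,3}:  v_{1} + v_{3} = v_{7}  ⟹  sig = ⟨2 | 1⟩
  P = {3,9}:  v_{3} + v_{9} = v_{11}  ⟹  sig = ⟨2 | 1⟩
  P = {4,11}:  v_{4} + v_{11} = v_{5}  ⟹  sig = ⟨2 | 1⟩
  P = {5,8}:  v_{5} + v_{8} = v_{11}  ⟹  sig = ⟨2 | 1⟩
  P = {6,7}:  v_{6} + v_{7} = v_{1}  ⟹  sig = ⟨2 | 1⟩
  P = {6,11}:  v_{6} + v_{11} = v_{9}  ⟹  sig = ⟨2 | 1⟩
  P = {1,11}:  v_{1} + v_{11} = v_{7} + v_{9}  ⟹  sig = ⟨2 | 1 1⟩
  P = {5,6}:  v_{5} + v_{6} = v_{4} + v_{9}  ⟹  sig = ⟨2 | 1 1⟩
  P = {6,10}:  v_{6} + v_{10} = v_{2} + v_{4} + v_{5}  ⟹  sig = ⟨2 | 1 1 1⟩
  P = {8,10}:  v_{8} + v_{10} = v_{2} + v_{3} + v_{5}  ⟹  sig = ⟨2 | 1 1 1⟩
  P = {10,11}:  v_{10} + v_{11} = v_{2} + v_{3} + 2·v_{5}  ⟹  sig = ⟨2 | 1 1 2⟩
  P = {9,10}:  v_{9} + v_{10} = v_{2} + 2·v_{5}  ⟹  sig = ⟨2 | 1 2⟩
  P = {1,10}:  v_{1} + v_{10} = 2·v_{3} + 2·v_{4}  ⟹  sig = ⟨2 | 2 2⟩
  P = {7,10}:  v_{7} + v_{10} = 3·v_{3} + 2·v_{4}  ⟹  sig = ⟨2 | 2 3⟩
  P = {1,2,9}:  v_{1} + v_{2} + v_{9} = 0  ⟹  sig = ⟨3 | 0⟩
  P = {2,7,9}:  v_{2} + v_{7} + v_{9} = v_{3}  ⟹  sig = ⟨3 | 1⟩
  P = {1,2,5}:  v_{1} + v_{2} + v_{5} = v_{3} + v_{4}  ⟹  sig = ⟨3 | 1 1⟩
  P = {4,7,9}:  v_{4} + v_{7} + v_{9} = v_{1} + v_{5}  ⟹  sig = ⟨3 | 1 1⟩
  P = {2,5,7}:  v_{2} + v_{5} + v_{7} = 2·v_{3} + v_{4}  ⟹  sig = ⟨3 | 1 2⟩
  P = {2,7,11}:  v_{2} + v_{7} + v_{11} = 2·v_{3}  ⟹  sig = ⟨3 | 2⟩
  P = {2,3,4,5}:  v_{2} + v_{3} + v_{4} + v_{5} = v_{10}  ⟹  sig = ⟨4 | 1⟩

Hence PRS(X_Σ) =
{ ⟨2 | 0⟩ ×2,  ⟨2 | 1⟩ ×6,  ⟨2 | 1 1⟩ ×2,  ⟨2 | 1 1 1⟩ ×2,  ⟨2 | 1 1 2⟩,  ⟨2 | 1 2⟩,  ⟨2 | 2 2⟩,  ⟨2 | 2 3⟩,  ⟨3 | 0⟩,  ⟨3 | 1⟩,  ⟨3 | 1 1⟩ ×2,  ⟨3 | 1 2⟩,  ⟨3 | 2⟩,  ⟨4 | 1⟩ }


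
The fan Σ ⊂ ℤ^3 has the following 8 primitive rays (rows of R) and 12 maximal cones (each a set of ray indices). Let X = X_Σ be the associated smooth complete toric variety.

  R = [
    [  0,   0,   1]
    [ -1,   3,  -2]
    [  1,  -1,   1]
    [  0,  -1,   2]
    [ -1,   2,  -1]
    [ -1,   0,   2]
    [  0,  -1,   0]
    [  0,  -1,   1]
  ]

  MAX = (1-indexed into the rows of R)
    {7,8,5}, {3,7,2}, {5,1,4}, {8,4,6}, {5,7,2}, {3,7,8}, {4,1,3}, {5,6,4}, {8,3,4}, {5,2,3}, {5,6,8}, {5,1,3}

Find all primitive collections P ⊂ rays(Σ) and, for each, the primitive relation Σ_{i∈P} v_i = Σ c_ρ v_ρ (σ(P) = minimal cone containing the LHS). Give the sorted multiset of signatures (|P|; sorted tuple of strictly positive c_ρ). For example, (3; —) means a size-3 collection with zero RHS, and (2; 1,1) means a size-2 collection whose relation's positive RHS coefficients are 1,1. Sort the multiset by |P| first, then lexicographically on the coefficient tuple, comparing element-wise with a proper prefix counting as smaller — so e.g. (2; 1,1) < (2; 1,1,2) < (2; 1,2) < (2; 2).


The 14 primitive collections of Σ (r=8, n=3):

  P={1,7}:  v_{1} + v_{7} = v_{8}  so sig = (2; 1)
  P={1,8}:  v_{1} + v_{8} = v_{4}  so sig = (2; 1)
  P={2,8}:  v_{2} + v_{8} = v_{5}  so sig = (2; 1)
  P={2,4}:  v_{2} + v_{4} = v_{1} + v_{5}  so sig = (2; 1,1)
  P={3,6}:  v_{3} + v_{6} = v_{1} + v_{4}  so sig = (2; 1,1)
  P={1,2}:  v_{1} + v_{2} = v_{3} + 2·v_{5}  so sig = (2; 1,2)
  P={1,6}:  v_{1} + v_{6} = 2·v_{4} + v_{5}  so sig = (2; 1,2)
  P={2,6}:  v_{2} + v_{6} = v_{4} + 2·v_{5}  so sig = (2; 1,2)
  P={6,7}:  v_{6} + v_{7} = v_{5} + 3·v_{8}  so sig = (2; 1,3)
  P={4,7}:  v_{4} + v_{7} = 2·v_{8}  so sig = (2; 2)
  P={3,5,7}:  v_{3} + v_{5} + v_{7} = 0  so sig = (3; —)
  P={3,5,8}:  v_{3} + v_{5} + v_{8} = v_{1}  so sig = (3; 1)
  P={4,5,8}:  v_{4} + v_{5} + v_{8} = v_{6}  so sig = (3; 1)
  P={3,4,5}:  v_{3} + v_{4} + v_{5} = 2·v_{1}  so sig = (3; 2)

Signatures (|P|; sorted positive RHS coefficients), sorted:
    |P|=2: 10 collections, coeffs (1), (1), (1), (1,1), (1,1), (1,2), (1,2), (1,2), (1,3), (2)
    |P|=3: 4 collections, coeffs (), (1), (1), (2)


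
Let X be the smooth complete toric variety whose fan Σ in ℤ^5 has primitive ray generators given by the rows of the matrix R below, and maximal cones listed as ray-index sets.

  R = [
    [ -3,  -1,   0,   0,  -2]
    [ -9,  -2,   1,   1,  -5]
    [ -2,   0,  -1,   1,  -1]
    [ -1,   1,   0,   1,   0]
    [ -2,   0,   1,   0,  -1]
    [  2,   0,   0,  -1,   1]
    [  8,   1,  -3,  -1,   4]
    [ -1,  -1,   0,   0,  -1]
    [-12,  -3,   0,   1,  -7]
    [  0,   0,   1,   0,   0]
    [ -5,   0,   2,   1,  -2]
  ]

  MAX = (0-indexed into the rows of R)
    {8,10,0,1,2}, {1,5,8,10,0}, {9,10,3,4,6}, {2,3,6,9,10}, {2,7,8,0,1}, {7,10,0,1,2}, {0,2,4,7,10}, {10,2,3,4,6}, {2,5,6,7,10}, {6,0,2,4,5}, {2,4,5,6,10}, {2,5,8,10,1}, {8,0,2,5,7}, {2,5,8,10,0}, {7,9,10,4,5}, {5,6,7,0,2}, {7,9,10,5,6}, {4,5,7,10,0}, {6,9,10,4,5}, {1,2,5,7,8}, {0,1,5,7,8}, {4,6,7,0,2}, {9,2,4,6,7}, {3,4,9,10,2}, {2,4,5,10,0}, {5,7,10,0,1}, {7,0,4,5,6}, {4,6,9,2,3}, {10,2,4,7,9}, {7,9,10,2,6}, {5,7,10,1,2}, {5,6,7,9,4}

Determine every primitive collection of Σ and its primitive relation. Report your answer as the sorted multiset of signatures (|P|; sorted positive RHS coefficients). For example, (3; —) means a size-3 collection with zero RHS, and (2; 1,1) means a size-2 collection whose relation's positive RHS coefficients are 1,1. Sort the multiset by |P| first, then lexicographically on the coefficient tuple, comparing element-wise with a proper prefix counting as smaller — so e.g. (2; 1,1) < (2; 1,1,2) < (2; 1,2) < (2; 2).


The 20 primitive collections of Σ (r=11, n=5):

  P={0,3}:  v_{0} + v_{3} = v_{2} + v_{4}  ⟹  sig = (2; 1,1)
  P={0,9}:  v_{0} + v_{9} = v_{4} + v_{7}  ⟹  sig = (2; 1,1)
  P={3,7}:  v_{3} + v_{7} = v_{2} + v_{9}  ⟹  sig = (2; 1,1)
  P={8,9}:  v_{8} + v_{9} = v_{0} + v_{1}  ⟹  sig = (2; 1,1)
  P={1,3}:  v_{1} + v_{3} = v_{0} + v_{2} + v_{10}  ⟹  sig = (2; 1,1,1)
  P={1,9}:  v_{1} + v_{9} = v_{0} + v_{7} + v_{10}  ⟹  sig = (2; 1,1,1)
  P={3,5}:  v_{3} + v_{5} = v_{4} + v_{6} + v_{10}  ⟹  sig = (2; 1,1,1)
  P={4,8}:  v_{4} + v_{8} = 3·v_{0} + v_{2} + v_{5} + v_{10}  ⟹  sig = (2; 1,1,1,3)
  P={3,8}:  v_{3} + v_{8} = 2·v_{0} + 2·v_{2} + v_{5} + v_{10}  ⟹  sig = (2; 1,1,2,2)
  P={6,8}:  v_{6} + v_{8} = v_{0} + 3·v_{2} + 3·v_{5} + v_{7}  ⟹  sig = (2; 1,1,3,3)
  P={1,4}:  v_{1} + v_{4} = 2·v_{0} + v_{10}  ⟹  sig = (2; 1,2)
  P={1,6}:  v_{1} + v_{6} = 2·v_{2} + 2·v_{5} + v_{7}  ⟹  sig = (2; 1,2,2)
  P={2,5,9}:  v_{2} + v_{5} + v_{9} = 0  ⟹  sig = (3; —)
  P={0,6,10}:  v_{0} + v_{6} + v_{10} = v_{2} + v_{5}  ⟹  sig = (3; 1,1)
  P={7,8,10}:  v_{7} + v_{8} + v_{10} = 2·v_{1}  ⟹  sig = (3; 2)
  P={4,6,7,10}:  v_{4} + v_{6} + v_{7} + v_{10} = 0  ⟹  sig = (4; —)
  P={0,1,2,5}:  v_{0} + v_{1} + v_{2} + v_{5} = v_{8}  ⟹  sig = (4; 1)
  P={2,4,5,7}:  v_{2} + v_{4} + v_{5} + v_{7} = v_{0}  ⟹  sig = (4; 1)
  P={0,2,5,7,10}:  v_{0} + v_{2} + v_{5} + v_{7} + v_{10} = v_{1}  ⟹  sig = (5; 1)
  P={2,4,6,9,10}:  v_{2} + v_{4} + v_{6} + v_{9} + v_{10} = v_{3}  ⟹  sig = (5; 1)

Signatures (|P|; sorted positive RHS coefficients), sorted:
{ (2; 1,1) ×4,  (2; 1,1,1) ×3,  (2; 1,1,1,3),  (2; 1,1,2,2),  (2; 1,1,3,3),  (2; 1,2),  (2; 1,2,2),  (3; —),  (3; 1,1),  (3; 2),  (4; —),  (4; 1) ×2,  (5; 1) ×2 }


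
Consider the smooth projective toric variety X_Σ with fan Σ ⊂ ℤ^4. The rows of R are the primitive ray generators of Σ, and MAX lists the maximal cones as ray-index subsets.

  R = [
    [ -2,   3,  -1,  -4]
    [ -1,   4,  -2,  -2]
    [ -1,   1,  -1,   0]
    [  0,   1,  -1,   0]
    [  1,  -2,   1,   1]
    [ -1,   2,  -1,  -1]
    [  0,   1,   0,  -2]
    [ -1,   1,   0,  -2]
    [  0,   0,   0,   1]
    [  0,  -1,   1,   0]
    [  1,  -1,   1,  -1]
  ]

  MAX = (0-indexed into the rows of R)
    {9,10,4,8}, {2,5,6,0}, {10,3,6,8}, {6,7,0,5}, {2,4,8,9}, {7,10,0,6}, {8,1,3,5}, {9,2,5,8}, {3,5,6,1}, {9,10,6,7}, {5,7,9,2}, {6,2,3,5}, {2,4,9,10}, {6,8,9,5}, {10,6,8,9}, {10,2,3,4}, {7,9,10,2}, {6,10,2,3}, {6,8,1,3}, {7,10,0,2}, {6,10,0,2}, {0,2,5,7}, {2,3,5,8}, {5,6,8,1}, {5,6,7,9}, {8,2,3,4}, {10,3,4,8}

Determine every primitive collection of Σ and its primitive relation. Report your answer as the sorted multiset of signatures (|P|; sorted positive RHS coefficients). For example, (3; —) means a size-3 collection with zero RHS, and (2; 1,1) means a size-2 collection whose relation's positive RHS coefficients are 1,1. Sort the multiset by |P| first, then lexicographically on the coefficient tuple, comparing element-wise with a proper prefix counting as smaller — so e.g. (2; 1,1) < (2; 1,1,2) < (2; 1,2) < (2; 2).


The 22 primitive collections of Σ (r=11, n=4):

  • {3,9}:  v_{3} + v_{9} = 0  so sig = (2; —)
  • {4,5}:  v_{4} + v_{5} = 0  so sig = (2; —)
  • {4,6}:  v_{4} + v_{6} = v_{10}  so sig = (2; 1)
  • {5,10}:  v_{5} + v_{10} = v_{6}  so sig = (2; 1)
  • {0,8}:  v_{0} + v_{8} = v_{5} + v_{7}  so sig = (2; 1,1)
  • {3,7}:  v_{3} + v_{7} = v_{2} + v_{6}  so sig = (2; 1,1)
  • {7,8}:  v_{7} + v_{8} = v_{5} + v_{9}  so sig = (2; 1,1)
  • {0,4}:  v_{0} + v_{4} = v_{2} + v_{7} + v_{10}  so sig = (2; 1,1,1)
  • {1,4}:  v_{1} + v_{4} = v_{3} + v_{6} + v_{8}  so sig = (2; 1,1,1)
  • {1,9}:  v_{1} + v_{9} = v_{5} + v_{6} + v_{8}  so sig = (2; 1,1,1)
  • {4,7}:  v_{4} + v_{7} = v_{2} + v_{9} + v_{10}  so sig = (2; 1,1,1)
  • {1,10}:  v_{1} + v_{10} = v_{3} + 2·v_{6} + v_{8}  so sig = (2; 1,1,2)
  • {1,2}:  v_{1} + v_{2} = v_{3} + 2·v_{5}  so sig = (2; 1,2)
  • {1,7}:  v_{1} + v_{7} = 2·v_{5} + v_{6}  so sig = (2; 1,2)
  • {0,1}:  v_{0} + v_{1} = v_{2} + 2·v_{5} + 2·v_{6}  so sig = (2; 1,2,2)
  • {0,9}:  v_{0} + v_{9} = 2·v_{7}  so sig = (2; 2)
  • {0,3}:  v_{0} + v_{3} = 2·v_{2} + 2·v_{6}  so sig = (2; 2,2)
  • {2,8,10}:  v_{2} + v_{8} + v_{10} = 0  so sig = (3; —)
  • {2,6,7}:  v_{2} + v_{6} + v_{7} = v_{0}  so sig = (3; 1)
  • {2,6,8}:  v_{2} + v_{6} + v_{8} = v_{5}  so sig = (3; 1)
  • {2,6,9}:  v_{2} + v_{6} + v_{9} = v_{7}  so sig = (3; 1)
  • {3,5,6,8}:  v_{3} + v_{5} + v_{6} + v_{8} = v_{1}  so sig = (4; 1)

so the primitive-relation signature multiset is
    (2; —)
    (2; —)
    (2; 1)
    (2; 1)
    (2; 1,1)
    (2; 1,1)
    (2; 1,1)
    (2; 1,1,1)
    (2; 1,1,1)
    (2; 1,1,1)
    (2; 1,1,1)
    (2; 1,1,2)
    (2; 1,2)
    (2; 1,2)
    (2; 1,2,2)
    (2; 2)
    (2; 2,2)
    (3; —)
    (3; 1)
    (3; 1)
    (3; 1)
    (4; 1)


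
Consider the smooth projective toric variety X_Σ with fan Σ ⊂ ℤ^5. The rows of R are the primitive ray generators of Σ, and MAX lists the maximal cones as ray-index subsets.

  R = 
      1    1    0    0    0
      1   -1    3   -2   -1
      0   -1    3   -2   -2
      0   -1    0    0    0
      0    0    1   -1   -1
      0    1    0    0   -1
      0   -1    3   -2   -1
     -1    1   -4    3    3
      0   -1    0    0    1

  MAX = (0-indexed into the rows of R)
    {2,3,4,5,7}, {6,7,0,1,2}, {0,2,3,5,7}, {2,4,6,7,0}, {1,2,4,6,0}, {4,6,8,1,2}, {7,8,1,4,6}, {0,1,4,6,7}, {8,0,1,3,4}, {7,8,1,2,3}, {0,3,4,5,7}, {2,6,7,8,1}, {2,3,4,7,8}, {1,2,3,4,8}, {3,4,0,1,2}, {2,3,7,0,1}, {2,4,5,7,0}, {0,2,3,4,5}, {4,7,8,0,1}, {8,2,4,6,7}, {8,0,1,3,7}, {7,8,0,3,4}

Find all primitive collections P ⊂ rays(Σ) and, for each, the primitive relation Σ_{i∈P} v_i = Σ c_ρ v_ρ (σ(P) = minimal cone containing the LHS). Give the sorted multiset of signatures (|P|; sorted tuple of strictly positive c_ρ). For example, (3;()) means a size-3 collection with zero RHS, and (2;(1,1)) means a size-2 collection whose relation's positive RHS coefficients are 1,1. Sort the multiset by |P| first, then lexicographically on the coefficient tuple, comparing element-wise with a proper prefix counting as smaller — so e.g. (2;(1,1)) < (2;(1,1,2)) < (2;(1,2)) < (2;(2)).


The 9 primitive collections of Σ (r=9, n=5):

  P={5,8}:  v_{5} + v_{8} = 0 ; sig = (2;())
  P={1,5}:  v_{1} + v_{5} = v_{0} + v_{2} ; sig = (2;(1,1))
  P={3,6}:  v_{3} + v_{6} = v_{2} + v_{8} ; sig = (2;(1,1))
  P={5,6}:  v_{5} + v_{6} = v_{0} + 2·v_{2} + v_{4} + v_{7} ; sig = (2;(1,1,1,2))
  P={0,2,8}:  v_{0} + v_{2} + v_{8} = v_{1} ; sig = (3;(1))
  P={0,6,8}:  v_{0} + v_{6} + v_{8} = 2·v_{1} + v_{4} + v_{7} ; sig = (3;(1,1,2))
  P={1,2,4,7}:  v_{1} + v_{2} + v_{4} + v_{7} = v_{6} ; sig = (4;(1))
  P={1,3,4,7}:  v_{1} + v_{3} + v_{4} + v_{7} = v_{8} ; sig = (4;(1))
  P={0,2,3,4,7}:  v_{0} + v_{2} + v_{3} + v_{4} + v_{7} = 0 ; sig = (5;())

Signatures (|P|; sorted positive RHS coefficients), sorted:
    |P|=2: 4 collections, coeffs (), (1,1), (1,1), (1,1,1,2)
    |P|=3: 2 collections, coeffs (1), (1,1,2)
    |P|=4: 2 collections, coeffs (1), (1)
    |P|=5: 1 collection, coeffs ()


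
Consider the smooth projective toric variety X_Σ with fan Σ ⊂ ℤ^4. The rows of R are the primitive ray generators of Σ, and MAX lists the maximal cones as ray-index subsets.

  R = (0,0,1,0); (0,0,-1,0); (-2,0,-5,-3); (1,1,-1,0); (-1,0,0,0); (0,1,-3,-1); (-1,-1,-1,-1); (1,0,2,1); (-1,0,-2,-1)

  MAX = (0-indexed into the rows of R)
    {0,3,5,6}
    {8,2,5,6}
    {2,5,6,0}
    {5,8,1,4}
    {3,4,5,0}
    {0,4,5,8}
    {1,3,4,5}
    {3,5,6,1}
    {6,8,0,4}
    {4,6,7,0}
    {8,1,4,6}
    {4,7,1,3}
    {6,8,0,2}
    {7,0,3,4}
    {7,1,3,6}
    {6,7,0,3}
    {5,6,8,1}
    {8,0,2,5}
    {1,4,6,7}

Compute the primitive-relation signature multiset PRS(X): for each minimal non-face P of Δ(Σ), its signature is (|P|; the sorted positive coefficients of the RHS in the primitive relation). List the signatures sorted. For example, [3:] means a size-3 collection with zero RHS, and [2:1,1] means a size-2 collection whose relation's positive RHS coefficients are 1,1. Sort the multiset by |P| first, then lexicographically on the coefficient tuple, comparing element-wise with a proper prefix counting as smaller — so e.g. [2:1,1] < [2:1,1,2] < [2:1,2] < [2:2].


|primitive collections| = 11. Relations:

  • {0,1}:  v_{0} + v_{1} = 0 — sig = [2:]
  • {7,8}:  v_{7} + v_{8} = 0 — sig = [2:]
  • {3,8}:  v_{3} + v_{8} = v_{5} — sig = [2:1]
  • {5,7}:  v_{5} + v_{7} = v_{3} — sig = [2:1]
  • {1,2}:  v_{1} + v_{2} = v_{5} + v_{6} + v_{8} — sig = [2:1,1,1]
  • {2,7}:  v_{2} + v_{7} = v_{0} + v_{5} + v_{6} — sig = [2:1,1,1]
  • {2,3}:  v_{2} + v_{3} = v_{0} + 2·v_{5} + v_{6} — sig = [2:1,1,2]
  • {2,4}:  v_{2} + v_{4} = v_{0} + 3·v_{8} — sig = [2:1,3]
  • {3,4,6}:  v_{3} + v_{4} + v_{6} = v_{8} — sig = [3:1]
  • {4,5,6}:  v_{4} + v_{5} + v_{6} = 2·v_{8} — sig = [3:2]
  • {0,5,6,8}:  v_{0} + v_{5} + v_{6} + v_{8} = v_{2} — sig = [4:1]

Hence PRS(X_Σ) =
[[2:], [2:], [2:1], [2:1], [2:1,1,1], [2:1,1,1], [2:1,1,2], [2:1,3], [3:1], [3:2], [4:1]]
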